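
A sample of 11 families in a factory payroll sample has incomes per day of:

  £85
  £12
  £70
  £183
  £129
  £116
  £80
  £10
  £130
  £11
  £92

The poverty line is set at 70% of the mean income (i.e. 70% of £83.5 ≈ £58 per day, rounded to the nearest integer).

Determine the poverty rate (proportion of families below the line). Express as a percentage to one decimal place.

3 of the 11 families have income below £58.
H = 3/11 = 27.3%.

27.3%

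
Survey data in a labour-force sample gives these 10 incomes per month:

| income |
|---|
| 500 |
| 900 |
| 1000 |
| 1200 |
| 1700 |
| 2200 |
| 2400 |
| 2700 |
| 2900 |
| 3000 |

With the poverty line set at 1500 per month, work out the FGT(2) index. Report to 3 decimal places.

0.076

Below z: 500, 900, 1000, 1200 (q = 4 of N = 10).
Gap ratios (z−y)/z: (1500−500)/1500 = 0.6667; (1500−900)/1500 = 0.4000; (1500−1000)/1500 = 0.3333; (1500−1200)/1500 = 0.2000.
Squared: 0.4444; 0.1600; 0.1111; 0.0400.
Sum = 0.755556; P₂ = 0.755556 / 10 = 0.076.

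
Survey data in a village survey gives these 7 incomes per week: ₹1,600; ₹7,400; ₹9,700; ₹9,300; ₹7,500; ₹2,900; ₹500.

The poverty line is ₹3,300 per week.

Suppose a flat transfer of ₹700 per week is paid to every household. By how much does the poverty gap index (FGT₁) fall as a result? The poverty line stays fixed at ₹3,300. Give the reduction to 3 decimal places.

Before: below the line — ₹500, ₹1,600, ₹2,900; poverty gap index (FGT₁) = 0.21212.
After the ₹700 transfer: below the line — ₹1,200, ₹2,300; poverty gap index (FGT₁) = 0.13420.
Reduction = 0.21212 − 0.13420 = 0.078.

0.078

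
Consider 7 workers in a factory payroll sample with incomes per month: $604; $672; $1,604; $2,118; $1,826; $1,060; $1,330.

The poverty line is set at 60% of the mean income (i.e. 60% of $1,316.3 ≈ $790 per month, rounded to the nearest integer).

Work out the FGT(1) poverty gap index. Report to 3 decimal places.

Below the line: $604, $672 (q = 2 of N = 7).
Relative gaps: (790−604)/790 = 0.2354; (790−672)/790 = 0.1494.
Σ = 0.384810. Dividing by the full population N = 7 gives P₁ = 0.055.

0.055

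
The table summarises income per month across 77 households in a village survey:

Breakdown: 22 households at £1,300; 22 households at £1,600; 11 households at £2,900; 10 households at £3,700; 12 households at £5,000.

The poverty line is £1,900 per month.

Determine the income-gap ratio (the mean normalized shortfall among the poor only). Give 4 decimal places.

Below the line: 22×£1,300, 22×£1,600 (q = 44 of N = 77).
Relative gaps: 0.3158 (×22), 0.1579 (×22); sum = 10.421053.
I averages over the q = 44 poor units only: 10.421053 / 44 = 0.2368.

0.2368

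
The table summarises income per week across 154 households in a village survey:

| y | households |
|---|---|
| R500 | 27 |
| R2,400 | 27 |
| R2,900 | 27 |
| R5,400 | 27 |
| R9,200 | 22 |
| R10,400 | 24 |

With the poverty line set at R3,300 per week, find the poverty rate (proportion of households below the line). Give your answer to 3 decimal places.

0.526

81 of the 154 households have income below R3,300.
H = 81/154 = 0.526.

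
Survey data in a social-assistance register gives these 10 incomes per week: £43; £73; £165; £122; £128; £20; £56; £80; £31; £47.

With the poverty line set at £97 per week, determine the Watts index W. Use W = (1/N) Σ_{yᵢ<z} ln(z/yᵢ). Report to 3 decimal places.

0.528

Poor units: £20, £31, £43, £47, £56, £73, £80 (q = 7 of N = 10).
ln(z/y) terms: ln(97/20) = 1.5790; ln(97/31) = 1.1407; ln(97/43) = 0.8135; ln(97/47) = 0.7246; ln(97/56) = 0.5494; ln(97/73) = 0.2843; ln(97/80) = 0.1927.
W = 5.284072 / 10 = 0.528.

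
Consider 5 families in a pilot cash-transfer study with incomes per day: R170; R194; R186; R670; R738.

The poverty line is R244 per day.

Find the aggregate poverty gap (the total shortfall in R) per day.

Below the line: R170, R186, R194 (q = 3 of N = 5).
Individual gaps: 244−170 = 74; 244−186 = 58; 244−194 = 50.
Aggregate gap = R182.

R182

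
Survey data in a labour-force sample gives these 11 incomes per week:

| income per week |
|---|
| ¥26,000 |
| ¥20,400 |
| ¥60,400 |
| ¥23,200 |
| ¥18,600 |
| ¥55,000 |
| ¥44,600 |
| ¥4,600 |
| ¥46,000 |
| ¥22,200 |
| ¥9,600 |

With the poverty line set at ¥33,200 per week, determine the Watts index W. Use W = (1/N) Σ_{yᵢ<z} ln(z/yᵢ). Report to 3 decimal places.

0.481

Poor units: ¥4,600, ¥9,600, ¥18,600, ¥20,400, ¥22,200, ¥23,200, ¥26,000 (q = 7 of N = 11).
Log shortfalls: ln(33200/4600) = 1.9765; ln(33200/9600) = 1.2408; ln(33200/18600) = 0.5794; ln(33200/20400) = 0.4870; ln(33200/22200) = 0.4025; ln(33200/23200) = 0.3584; ln(33200/26000) = 0.2445.
W = 5.288992 / 11 = 0.481.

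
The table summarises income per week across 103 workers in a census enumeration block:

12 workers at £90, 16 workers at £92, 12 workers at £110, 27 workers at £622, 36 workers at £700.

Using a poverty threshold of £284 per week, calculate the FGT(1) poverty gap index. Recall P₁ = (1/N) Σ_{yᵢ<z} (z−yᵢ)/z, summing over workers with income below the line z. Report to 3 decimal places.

Incomes under z: 12×£90, 16×£92, 12×£110 (q = 40 of N = 103).
Shortfall ratios: (284−90)/284 = 0.6831 (×12); (284−92)/284 = 0.6761 (×16); (284−110)/284 = 0.6127 (×12).
Σ = 26.366197. Dividing by the full population N = 103 gives P₁ = 0.256.

0.256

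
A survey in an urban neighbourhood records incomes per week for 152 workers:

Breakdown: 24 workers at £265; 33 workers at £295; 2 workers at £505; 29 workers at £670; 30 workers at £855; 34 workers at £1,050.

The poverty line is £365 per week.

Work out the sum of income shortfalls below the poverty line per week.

Below the line: 24×£265, 33×£295 (q = 57 of N = 152).
Individual gaps: 24×(365−265) = 2400; 33×(365−295) = 2310.
Aggregate gap = £4,710.

£4,710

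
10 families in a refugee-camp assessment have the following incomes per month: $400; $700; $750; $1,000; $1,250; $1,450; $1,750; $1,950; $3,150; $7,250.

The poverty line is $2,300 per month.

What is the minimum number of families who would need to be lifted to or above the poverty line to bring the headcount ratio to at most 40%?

8 of the 10 families are poor, so H = 8/10 = 0.800.
A headcount ratio of at most 40% allows at most ⌊0.40 × 10⌋ = 4 poor families.
So at least 8 − 4 = 4 must be lifted.

4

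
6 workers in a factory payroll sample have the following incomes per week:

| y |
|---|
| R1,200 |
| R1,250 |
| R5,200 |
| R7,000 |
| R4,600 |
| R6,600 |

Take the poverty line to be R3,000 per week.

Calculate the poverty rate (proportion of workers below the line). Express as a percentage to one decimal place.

2 of the 6 workers have income below R3,000.
H = 2/6 = 33.3%.

33.3%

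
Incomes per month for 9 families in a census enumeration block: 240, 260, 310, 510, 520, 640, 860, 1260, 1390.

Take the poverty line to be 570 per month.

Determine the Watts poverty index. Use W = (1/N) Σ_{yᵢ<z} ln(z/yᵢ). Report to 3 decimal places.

Below z: 240, 260, 310, 510, 520 (q = 5 of N = 9).
Log gaps: ln(570/240) = 0.8650; ln(570/260) = 0.7850; ln(570/310) = 0.6091; ln(570/510) = 0.1112; ln(570/520) = 0.0918.
W = 2.462049 / 9 = 0.274.

0.274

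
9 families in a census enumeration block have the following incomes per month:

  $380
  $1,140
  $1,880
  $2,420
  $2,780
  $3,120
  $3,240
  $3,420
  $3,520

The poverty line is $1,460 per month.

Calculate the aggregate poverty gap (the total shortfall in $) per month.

Incomes under z: $380, $1,140 (q = 2 of N = 9).
Individual gaps: 1460−380 = 1080; 1460−1140 = 320.
Aggregate gap = $1,400.

$1,400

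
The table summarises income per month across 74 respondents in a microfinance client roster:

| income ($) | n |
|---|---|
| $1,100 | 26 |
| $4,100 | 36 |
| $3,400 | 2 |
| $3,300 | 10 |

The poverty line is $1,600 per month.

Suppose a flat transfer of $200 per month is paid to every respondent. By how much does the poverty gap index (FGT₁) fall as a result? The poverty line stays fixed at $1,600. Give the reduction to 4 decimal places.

Before: below the line — 26×$1,100; poverty gap index (FGT₁) = 0.109797.
After the $200 transfer: below the line — 26×$1,300; poverty gap index (FGT₁) = 0.065878.
Reduction = 0.109797 − 0.065878 = 0.0439.

0.0439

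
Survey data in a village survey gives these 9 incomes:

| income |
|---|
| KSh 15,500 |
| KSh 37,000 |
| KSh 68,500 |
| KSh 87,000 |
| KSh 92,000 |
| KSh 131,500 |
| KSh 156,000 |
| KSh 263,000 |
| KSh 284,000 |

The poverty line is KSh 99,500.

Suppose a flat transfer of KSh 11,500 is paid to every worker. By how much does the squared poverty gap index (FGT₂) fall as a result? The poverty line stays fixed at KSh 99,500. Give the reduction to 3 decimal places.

Before: below the line — KSh 15,500, KSh 37,000, KSh 68,500, KSh 87,000, KSh 92,000; squared poverty gap index (FGT₂) = 0.13620.
After the KSh 11,500 transfer: below the line — KSh 27,000, KSh 48,500, KSh 80,000, KSh 98,500; squared poverty gap index (FGT₂) = 0.09246.
Reduction = 0.13620 − 0.09246 = 0.044.

0.044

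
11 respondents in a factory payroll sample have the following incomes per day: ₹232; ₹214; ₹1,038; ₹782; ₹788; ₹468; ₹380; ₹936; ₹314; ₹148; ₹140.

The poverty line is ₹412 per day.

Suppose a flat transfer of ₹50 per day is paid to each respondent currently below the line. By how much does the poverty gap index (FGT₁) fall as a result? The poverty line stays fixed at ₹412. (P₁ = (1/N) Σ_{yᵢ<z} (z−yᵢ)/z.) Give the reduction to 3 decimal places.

Before: below the line — ₹140, ₹148, ₹214, ₹232, ₹314, ₹380; poverty gap index (FGT₁) = 0.23036.
After the ₹50 transfer: below the line — ₹190, ₹198, ₹264, ₹282, ₹364; poverty gap index (FGT₁) = 0.16814.
Reduction = 0.23036 − 0.16814 = 0.062.

0.062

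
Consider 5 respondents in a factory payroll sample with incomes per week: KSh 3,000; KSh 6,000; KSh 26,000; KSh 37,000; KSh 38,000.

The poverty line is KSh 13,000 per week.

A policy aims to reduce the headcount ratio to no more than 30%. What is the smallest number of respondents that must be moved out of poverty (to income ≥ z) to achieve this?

2 of the 5 respondents are poor, so H = 2/5 = 0.400.
A headcount ratio of at most 30% allows at most ⌊0.30 × 5⌋ = 1 poor respondents.
So at least 2 − 1 = 1 must be lifted.

1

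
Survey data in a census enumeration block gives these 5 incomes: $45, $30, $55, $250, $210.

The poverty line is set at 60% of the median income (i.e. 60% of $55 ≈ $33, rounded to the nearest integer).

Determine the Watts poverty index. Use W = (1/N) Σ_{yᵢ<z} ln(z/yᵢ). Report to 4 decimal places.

0.0191

Poor units: $30 (q = 1 of N = 5).
Log shortfalls: ln(33/30) = 0.0953.
W = 0.095310 / 5 = 0.0191.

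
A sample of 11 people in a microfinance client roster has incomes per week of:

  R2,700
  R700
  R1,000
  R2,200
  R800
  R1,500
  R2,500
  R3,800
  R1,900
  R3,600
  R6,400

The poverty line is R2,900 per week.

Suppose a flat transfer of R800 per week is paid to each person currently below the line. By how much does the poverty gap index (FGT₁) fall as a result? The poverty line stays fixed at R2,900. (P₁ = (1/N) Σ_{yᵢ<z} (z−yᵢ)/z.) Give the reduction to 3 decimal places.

Before: below the line — R700, R800, R1,000, R1,500, R1,900, R2,200, R2,500, R2,700; poverty gap index (FGT₁) = 0.31034.
After the R800 transfer: below the line — R1,500, R1,600, R1,800, R2,300, R2,700; poverty gap index (FGT₁) = 0.14420.
Reduction = 0.31034 − 0.14420 = 0.166.

0.166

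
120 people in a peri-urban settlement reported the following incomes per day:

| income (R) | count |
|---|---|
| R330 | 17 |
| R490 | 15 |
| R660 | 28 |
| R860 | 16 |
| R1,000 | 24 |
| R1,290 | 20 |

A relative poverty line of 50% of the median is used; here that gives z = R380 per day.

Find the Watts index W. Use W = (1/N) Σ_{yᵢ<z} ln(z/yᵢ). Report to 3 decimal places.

Below the line: 17×R330 (q = 17 of N = 120).
ln(z/y) terms: ln(380/330) = 0.1411 (×17).
W = 2.398336 / 120 = 0.020.

0.020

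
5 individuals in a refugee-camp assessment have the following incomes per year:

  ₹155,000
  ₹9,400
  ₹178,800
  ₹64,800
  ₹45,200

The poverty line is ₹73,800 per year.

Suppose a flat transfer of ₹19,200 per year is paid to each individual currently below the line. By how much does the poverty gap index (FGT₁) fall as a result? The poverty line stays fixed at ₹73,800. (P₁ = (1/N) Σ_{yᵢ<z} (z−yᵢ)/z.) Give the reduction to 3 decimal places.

Before: below the line — ₹9,400, ₹45,200, ₹64,800; poverty gap index (FGT₁) = 0.27642.
After the ₹19,200 transfer: below the line — ₹28,600, ₹64,400; poverty gap index (FGT₁) = 0.14797.
Reduction = 0.27642 − 0.14797 = 0.128.

0.128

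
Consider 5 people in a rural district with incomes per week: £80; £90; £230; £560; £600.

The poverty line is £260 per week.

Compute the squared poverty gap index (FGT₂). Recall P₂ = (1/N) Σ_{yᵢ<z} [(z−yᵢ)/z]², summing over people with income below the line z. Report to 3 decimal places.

Incomes under z: £80, £90, £230 (q = 3 of N = 5).
Shortfall ratios: (260−80)/260 = 0.6923; (260−90)/260 = 0.6538; (260−230)/260 = 0.1154.
Squared: 0.4793; 0.4275; 0.0133.
Sum = 0.920118; P₂ = 0.920118 / 5 = 0.184.

0.184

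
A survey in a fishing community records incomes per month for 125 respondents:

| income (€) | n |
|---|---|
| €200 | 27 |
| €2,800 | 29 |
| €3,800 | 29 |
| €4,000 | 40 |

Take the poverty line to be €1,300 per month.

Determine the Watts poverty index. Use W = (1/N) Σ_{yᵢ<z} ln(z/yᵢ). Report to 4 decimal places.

Poor units: 27×€200 (q = 27 of N = 125).
ln(z/y) terms: ln(1300/200) = 1.8718 (×27).
W = 50.538659 / 125 = 0.4043.

0.4043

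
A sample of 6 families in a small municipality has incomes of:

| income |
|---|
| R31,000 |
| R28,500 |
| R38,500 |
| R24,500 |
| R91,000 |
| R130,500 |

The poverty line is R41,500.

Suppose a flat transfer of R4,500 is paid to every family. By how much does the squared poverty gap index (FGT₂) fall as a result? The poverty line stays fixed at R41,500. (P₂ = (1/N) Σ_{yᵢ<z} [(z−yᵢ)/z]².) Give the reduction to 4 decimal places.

0.0303

Before: below the line — R24,500, R28,500, R31,000, R38,500; squared poverty gap index (FGT₂) = 0.055862.
After the R4,500 transfer: below the line — R29,000, R33,000, R35,500; squared poverty gap index (FGT₂) = 0.025596.
Reduction = 0.055862 − 0.025596 = 0.0303.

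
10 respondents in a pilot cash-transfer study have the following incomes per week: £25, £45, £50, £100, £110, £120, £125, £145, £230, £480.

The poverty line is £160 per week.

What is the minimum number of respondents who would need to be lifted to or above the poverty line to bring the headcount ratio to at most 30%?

5

Currently q = 8 of N = 10 are below the line (H = 0.800).
A headcount ratio of at most 30% allows at most ⌊0.30 × 10⌋ = 3 poor respondents.
So at least 8 − 3 = 5 must be lifted.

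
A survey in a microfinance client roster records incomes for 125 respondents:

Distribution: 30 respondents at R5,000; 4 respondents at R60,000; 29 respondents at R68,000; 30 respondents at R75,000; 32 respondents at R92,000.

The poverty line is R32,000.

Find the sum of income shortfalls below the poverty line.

Below z: 30×R5,000 (q = 30 of N = 125).
Individual gaps: 30×(32000−5000) = 810000.
Aggregate gap = R810,000.

R810,000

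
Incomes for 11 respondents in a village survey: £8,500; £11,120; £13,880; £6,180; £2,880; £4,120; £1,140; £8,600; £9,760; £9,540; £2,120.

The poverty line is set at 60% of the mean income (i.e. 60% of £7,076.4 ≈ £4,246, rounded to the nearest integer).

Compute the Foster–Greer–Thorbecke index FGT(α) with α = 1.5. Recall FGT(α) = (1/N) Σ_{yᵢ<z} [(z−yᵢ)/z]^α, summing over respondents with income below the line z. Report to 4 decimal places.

Incomes under z: £1,140, £2,120, £2,880, £4,120 (q = 4 of N = 11).
Normalized shortfalls: (4246−1140)/4246 = 0.7315; (4246−2120)/4246 = 0.5007; (4246−2880)/4246 = 0.3217; (4246−4120)/4246 = 0.0297.
Raised to α = 1.5: 0.62565; 0.35430; 0.18248; 0.00511.
Sum = 1.167542; FGT(1.5) = 1.167542 / 11 = 0.1061.

0.1061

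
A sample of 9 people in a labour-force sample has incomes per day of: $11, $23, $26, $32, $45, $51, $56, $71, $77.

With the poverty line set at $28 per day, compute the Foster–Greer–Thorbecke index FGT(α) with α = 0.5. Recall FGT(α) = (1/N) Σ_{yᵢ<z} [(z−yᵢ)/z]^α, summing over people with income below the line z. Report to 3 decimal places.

Below the line: $11, $23, $26 (q = 3 of N = 9).
Relative gaps: (28−11)/28 = 0.6071; (28−23)/28 = 0.1786; (28−26)/28 = 0.0714.
Raised to α = 0.5: 0.77919; 0.42258; 0.26726.
Sum = 1.469032; FGT(0.5) = 1.469032 / 9 = 0.163.

0.163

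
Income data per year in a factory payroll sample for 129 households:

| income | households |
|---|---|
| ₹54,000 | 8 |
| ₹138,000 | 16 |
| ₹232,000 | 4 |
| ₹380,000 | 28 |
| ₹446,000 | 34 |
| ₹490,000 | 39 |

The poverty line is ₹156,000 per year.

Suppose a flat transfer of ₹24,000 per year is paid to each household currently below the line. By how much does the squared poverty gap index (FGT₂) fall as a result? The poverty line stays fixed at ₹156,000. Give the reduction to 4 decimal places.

Before: below the line — 8×₹54,000, 16×₹138,000; squared poverty gap index (FGT₂) = 0.028164.
After the ₹24,000 transfer: below the line — 8×₹78,000; squared poverty gap index (FGT₂) = 0.015504.
Reduction = 0.028164 − 0.015504 = 0.0127.

0.0127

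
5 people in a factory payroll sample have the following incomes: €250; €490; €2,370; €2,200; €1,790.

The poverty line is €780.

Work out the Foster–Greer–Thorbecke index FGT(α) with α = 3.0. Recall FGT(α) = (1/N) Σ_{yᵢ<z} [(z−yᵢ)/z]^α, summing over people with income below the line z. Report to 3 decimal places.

0.073

Below z: €250, €490 (q = 2 of N = 5).
Shortfall ratios: (780−250)/780 = 0.6795; (780−490)/780 = 0.3718.
Raised to α = 3.0: 0.31372; 0.05139.
Sum = 0.365115; FGT(3.0) = 0.365115 / 5 = 0.073.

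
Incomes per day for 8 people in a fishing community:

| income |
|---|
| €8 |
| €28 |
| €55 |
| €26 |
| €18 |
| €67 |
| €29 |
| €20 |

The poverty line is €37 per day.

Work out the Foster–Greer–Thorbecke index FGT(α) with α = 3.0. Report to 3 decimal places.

Incomes under z: €8, €18, €20, €26, €28, €29 (q = 6 of N = 8).
Relative gaps: (37−8)/37 = 0.7838; (37−18)/37 = 0.5135; (37−20)/37 = 0.4595; (37−26)/37 = 0.2973; (37−28)/37 = 0.2432; (37−29)/37 = 0.2162.
Raised to α = 3.0: 0.48149; 0.13541; 0.09699; 0.02628; 0.01439; 0.01011.
Sum = 0.764673; FGT(3.0) = 0.764673 / 8 = 0.096.

0.096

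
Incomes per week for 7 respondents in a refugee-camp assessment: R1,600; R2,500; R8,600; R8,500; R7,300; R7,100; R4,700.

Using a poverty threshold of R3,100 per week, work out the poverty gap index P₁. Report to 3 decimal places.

0.097

Below the line: R1,600, R2,500 (q = 2 of N = 7).
Gap ratios (z−y)/z: (3100−1600)/3100 = 0.4839; (3100−2500)/3100 = 0.1935.
Sum of shortfalls = 0.677419; P₁ averages over all N: 0.677419 / 7 = 0.097.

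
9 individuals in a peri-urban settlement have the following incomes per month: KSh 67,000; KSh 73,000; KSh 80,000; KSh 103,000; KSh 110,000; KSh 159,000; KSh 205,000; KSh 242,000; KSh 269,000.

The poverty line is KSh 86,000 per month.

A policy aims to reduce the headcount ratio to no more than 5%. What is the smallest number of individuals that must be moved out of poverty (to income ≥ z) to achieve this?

Currently q = 3 of N = 9 are below the line (H = 0.333).
A headcount ratio of at most 5% allows at most ⌊0.05 × 9⌋ = 0 poor individuals.
So at least 3 − 0 = 3 must be lifted.

3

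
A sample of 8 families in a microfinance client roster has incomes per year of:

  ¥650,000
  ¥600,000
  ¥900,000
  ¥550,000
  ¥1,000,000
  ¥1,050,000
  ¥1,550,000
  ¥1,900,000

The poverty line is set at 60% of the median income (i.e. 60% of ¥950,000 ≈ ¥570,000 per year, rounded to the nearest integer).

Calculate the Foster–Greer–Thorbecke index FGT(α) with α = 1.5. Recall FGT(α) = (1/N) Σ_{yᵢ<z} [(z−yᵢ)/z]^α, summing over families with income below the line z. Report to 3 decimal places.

0.001

Below z: ¥550,000 (q = 1 of N = 8).
Shortfall ratios: (570000−550000)/570000 = 0.0351.
Raised to α = 1.5: 0.00657.
Sum = 0.006573; FGT(1.5) = 0.006573 / 8 = 0.001.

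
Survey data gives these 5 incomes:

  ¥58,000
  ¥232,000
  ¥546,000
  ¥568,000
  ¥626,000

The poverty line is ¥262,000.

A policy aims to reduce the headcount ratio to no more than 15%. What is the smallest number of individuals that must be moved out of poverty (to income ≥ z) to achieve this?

2 of the 5 individuals are poor, so H = 2/5 = 0.400.
A headcount ratio of at most 15% allows at most ⌊0.15 × 5⌋ = 0 poor individuals.
So at least 2 − 0 = 2 must be lifted.

2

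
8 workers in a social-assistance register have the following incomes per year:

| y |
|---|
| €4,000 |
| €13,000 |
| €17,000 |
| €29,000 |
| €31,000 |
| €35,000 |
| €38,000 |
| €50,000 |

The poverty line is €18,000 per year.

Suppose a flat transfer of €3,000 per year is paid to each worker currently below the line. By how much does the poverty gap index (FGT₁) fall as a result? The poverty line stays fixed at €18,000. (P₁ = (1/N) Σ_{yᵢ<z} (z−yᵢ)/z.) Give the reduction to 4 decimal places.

Before: below the line — €4,000, €13,000, €17,000; poverty gap index (FGT₁) = 0.138889.
After the €3,000 transfer: below the line — €7,000, €16,000; poverty gap index (FGT₁) = 0.090278.
Reduction = 0.138889 − 0.090278 = 0.0486.

0.0486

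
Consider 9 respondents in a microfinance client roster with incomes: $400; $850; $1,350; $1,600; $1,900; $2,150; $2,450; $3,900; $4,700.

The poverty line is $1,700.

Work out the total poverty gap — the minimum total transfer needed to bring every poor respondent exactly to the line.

Incomes under z: $400, $850, $1,350, $1,600 (q = 4 of N = 9).
Individual gaps: 1700−400 = 1300; 1700−850 = 850; 1700−1350 = 350; 1700−1600 = 100.
Aggregate gap = $2,600.

$2,600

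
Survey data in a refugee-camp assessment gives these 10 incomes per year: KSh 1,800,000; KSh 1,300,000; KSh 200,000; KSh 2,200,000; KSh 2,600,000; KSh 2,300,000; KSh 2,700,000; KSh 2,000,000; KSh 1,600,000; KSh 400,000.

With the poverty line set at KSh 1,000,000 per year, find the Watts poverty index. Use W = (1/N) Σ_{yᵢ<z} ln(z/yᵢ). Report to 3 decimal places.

Poor units: KSh 200,000, KSh 400,000 (q = 2 of N = 10).
ln(z/y) terms: ln(1000000/200000) = 1.6094; ln(1000000/400000) = 0.9163.
W = 2.525729 / 10 = 0.253.

0.253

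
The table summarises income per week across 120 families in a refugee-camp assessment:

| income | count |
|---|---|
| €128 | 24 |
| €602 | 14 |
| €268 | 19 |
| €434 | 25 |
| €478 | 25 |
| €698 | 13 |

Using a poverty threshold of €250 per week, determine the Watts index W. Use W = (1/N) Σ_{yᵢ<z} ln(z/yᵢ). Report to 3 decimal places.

0.134

Below the line: 24×€128 (q = 24 of N = 120).
Log shortfalls: ln(250/128) = 0.6694 (×24).
W = 16.066336 / 120 = 0.134.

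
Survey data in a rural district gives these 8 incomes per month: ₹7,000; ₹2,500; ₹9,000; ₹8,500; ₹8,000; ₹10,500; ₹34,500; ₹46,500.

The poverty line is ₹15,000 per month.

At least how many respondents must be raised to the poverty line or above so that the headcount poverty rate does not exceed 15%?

Currently q = 6 of N = 8 are below the line (H = 0.750).
A headcount ratio of at most 15% allows at most ⌊0.15 × 8⌋ = 1 poor respondents.
So at least 6 − 1 = 5 must be lifted.

5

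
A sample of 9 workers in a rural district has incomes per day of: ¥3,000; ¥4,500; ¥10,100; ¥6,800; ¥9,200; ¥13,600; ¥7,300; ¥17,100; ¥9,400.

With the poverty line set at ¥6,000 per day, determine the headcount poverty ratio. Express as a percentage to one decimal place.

2 of the 9 workers have income below ¥6,000.
H = 2/9 = 22.2%.

22.2%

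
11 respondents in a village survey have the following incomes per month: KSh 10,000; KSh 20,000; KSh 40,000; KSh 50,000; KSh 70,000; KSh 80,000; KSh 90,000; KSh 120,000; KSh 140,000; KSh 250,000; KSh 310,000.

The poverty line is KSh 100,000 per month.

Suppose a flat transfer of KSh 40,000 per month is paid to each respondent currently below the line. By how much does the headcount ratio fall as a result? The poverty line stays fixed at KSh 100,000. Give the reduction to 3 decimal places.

Before: below the line — KSh 10,000, KSh 20,000, KSh 40,000, KSh 50,000, KSh 70,000, KSh 80,000, KSh 90,000; headcount ratio = 0.63636.
After the KSh 40,000 transfer: below the line — KSh 50,000, KSh 60,000, KSh 80,000, KSh 90,000; headcount ratio = 0.36364.
Reduction = 0.63636 − 0.36364 = 0.273.

0.273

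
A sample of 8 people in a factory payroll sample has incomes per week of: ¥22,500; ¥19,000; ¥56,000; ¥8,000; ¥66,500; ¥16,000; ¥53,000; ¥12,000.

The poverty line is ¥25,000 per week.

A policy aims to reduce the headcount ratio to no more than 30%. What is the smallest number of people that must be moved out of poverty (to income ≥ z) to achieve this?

5 of the 8 people are poor, so H = 5/8 = 0.625.
A headcount ratio of at most 30% allows at most ⌊0.30 × 8⌋ = 2 poor people.
So at least 5 − 2 = 3 must be lifted.

3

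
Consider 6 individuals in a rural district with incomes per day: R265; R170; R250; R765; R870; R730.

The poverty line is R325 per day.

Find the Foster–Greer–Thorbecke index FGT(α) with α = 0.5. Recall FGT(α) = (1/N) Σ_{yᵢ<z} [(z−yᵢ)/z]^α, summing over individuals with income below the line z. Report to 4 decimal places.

Below the line: R170, R250, R265 (q = 3 of N = 6).
Normalized shortfalls: (325−170)/325 = 0.4769; (325−250)/325 = 0.2308; (325−265)/325 = 0.1846.
Raised to α = 0.5: 0.69060; 0.48038; 0.42967.
Sum = 1.600650; FGT(0.5) = 1.600650 / 6 = 0.2668.

0.2668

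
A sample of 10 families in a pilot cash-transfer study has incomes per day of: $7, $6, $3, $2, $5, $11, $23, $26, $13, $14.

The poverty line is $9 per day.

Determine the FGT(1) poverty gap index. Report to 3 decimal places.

0.244

Below z: $2, $3, $5, $6, $7 (q = 5 of N = 10).
Normalized shortfalls: (9−2)/9 = 0.7778; (9−3)/9 = 0.6667; (9−5)/9 = 0.4444; (9−6)/9 = 0.3333; (9−7)/9 = 0.2222.
Sum of shortfalls = 2.444444; P₁ averages over all N: 2.444444 / 10 = 0.244.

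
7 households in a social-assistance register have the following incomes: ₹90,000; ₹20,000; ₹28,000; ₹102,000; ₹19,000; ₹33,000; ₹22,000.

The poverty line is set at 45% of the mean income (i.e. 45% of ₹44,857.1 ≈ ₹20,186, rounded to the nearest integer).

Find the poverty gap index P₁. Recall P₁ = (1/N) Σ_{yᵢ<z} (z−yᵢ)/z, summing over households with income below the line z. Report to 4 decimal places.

Below the line: ₹19,000, ₹20,000 (q = 2 of N = 7).
Shortfall ratios: (20186−19000)/20186 = 0.0588; (20186−20000)/20186 = 0.0092.
Σ = 0.067968. Dividing by the full population N = 7 gives P₁ = 0.0097.

0.0097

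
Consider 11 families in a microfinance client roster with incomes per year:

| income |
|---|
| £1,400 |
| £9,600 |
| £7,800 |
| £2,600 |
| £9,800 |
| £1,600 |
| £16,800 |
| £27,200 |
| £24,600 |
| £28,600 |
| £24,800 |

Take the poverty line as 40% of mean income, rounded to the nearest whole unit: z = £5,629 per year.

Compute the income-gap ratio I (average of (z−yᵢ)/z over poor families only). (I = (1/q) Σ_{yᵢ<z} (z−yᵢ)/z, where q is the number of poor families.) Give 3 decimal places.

Below z: £1,400, £1,600, £2,600 (q = 3 of N = 11).
Relative gaps: 0.7513, 0.7158, 0.5381; sum = 2.005152.
The income-gap ratio divides by q (the poor only): 2.005152 / 3 = 0.668.

0.668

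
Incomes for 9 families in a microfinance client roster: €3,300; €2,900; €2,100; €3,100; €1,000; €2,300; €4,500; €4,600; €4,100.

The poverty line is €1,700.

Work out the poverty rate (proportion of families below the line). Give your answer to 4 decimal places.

1 of the 9 families have income below €1,700.
H = 1/9 = 0.1111.

0.1111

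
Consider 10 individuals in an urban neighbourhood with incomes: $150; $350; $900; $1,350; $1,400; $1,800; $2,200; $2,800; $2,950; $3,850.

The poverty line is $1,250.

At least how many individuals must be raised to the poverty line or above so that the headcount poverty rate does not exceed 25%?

Currently q = 3 of N = 10 are below the line (H = 0.300).
A headcount ratio of at most 25% allows at most ⌊0.25 × 10⌋ = 2 poor individuals.
So at least 3 − 2 = 1 must be lifted.

1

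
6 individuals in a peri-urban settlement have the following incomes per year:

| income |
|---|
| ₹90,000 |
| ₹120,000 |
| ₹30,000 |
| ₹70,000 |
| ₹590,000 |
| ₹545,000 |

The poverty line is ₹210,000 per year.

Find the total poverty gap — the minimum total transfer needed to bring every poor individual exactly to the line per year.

₹530,000

Below z: ₹30,000, ₹70,000, ₹90,000, ₹120,000 (q = 4 of N = 6).
Individual gaps: 210000−30000 = 180000; 210000−70000 = 140000; 210000−90000 = 120000; 210000−120000 = 90000.
Aggregate gap = ₹530,000.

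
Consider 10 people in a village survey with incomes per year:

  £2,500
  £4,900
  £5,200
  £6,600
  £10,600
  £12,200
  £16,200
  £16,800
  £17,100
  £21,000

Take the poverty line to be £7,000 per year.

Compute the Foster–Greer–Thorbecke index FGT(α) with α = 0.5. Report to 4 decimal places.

Incomes under z: £2,500, £4,900, £5,200, £6,600 (q = 4 of N = 10).
Shortfall ratios: (7000−2500)/7000 = 0.6429; (7000−4900)/7000 = 0.3000; (7000−5200)/7000 = 0.2571; (7000−6600)/7000 = 0.0571.
Raised to α = 0.5: 0.80178; 0.54772; 0.50709; 0.23905.
Sum = 2.095645; FGT(0.5) = 2.095645 / 10 = 0.2096.

0.2096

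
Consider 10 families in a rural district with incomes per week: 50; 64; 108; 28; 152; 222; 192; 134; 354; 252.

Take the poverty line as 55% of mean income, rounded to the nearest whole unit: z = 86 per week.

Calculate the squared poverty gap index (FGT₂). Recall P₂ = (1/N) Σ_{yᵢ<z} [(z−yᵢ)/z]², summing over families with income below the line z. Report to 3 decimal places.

Incomes under z: 28, 50, 64 (q = 3 of N = 10).
Relative gaps: (86−28)/86 = 0.6744; (86−50)/86 = 0.4186; (86−64)/86 = 0.2558.
Squared: 0.4548; 0.1752; 0.0654.
Sum = 0.695511; P₂ = 0.695511 / 10 = 0.070.

0.070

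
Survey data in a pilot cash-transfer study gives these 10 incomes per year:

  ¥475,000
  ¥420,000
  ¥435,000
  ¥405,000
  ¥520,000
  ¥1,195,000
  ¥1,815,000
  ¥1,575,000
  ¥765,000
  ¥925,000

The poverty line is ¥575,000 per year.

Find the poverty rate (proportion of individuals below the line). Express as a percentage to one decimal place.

50.0%

5 of the 10 individuals have income below ¥575,000.
H = 5/10 = 50.0%.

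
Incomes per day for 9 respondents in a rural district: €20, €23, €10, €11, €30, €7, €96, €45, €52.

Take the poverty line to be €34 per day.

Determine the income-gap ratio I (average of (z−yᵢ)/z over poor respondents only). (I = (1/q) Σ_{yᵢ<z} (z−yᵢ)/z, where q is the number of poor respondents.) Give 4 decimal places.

Poor units: €7, €10, €11, €20, €23, €30 (q = 6 of N = 9).
Relative gaps: 0.7941, 0.7059, 0.6765, 0.4118, 0.3235, 0.1176; sum = 3.029412.
I averages over the q = 6 poor units only: 3.029412 / 6 = 0.5049.

0.5049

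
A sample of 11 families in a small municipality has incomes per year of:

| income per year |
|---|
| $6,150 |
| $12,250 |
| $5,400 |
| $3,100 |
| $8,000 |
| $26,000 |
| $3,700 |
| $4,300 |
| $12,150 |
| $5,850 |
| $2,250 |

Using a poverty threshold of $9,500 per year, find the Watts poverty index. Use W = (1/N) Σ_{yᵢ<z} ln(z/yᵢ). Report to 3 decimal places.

Incomes under z: $2,250, $3,100, $3,700, $4,300, $5,400, $5,850, $6,150, $8,000 (q = 8 of N = 11).
Log gaps: ln(9500/2250) = 1.4404; ln(9500/3100) = 1.1199; ln(9500/3700) = 0.9430; ln(9500/4300) = 0.7927; ln(9500/5400) = 0.5649; ln(9500/5850) = 0.4849; ln(9500/6150) = 0.4348; ln(9500/8000) = 0.1719.
W = 5.952320 / 11 = 0.541.

0.541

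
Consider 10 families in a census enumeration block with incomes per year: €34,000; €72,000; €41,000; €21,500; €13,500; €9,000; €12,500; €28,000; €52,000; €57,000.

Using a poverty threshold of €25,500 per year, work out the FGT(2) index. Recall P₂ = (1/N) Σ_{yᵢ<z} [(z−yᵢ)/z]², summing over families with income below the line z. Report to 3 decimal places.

0.092

Poor units: €9,000, €12,500, €13,500, €21,500 (q = 4 of N = 10).
Normalized shortfalls: (25500−9000)/25500 = 0.6471; (25500−12500)/25500 = 0.5098; (25500−13500)/25500 = 0.4706; (25500−21500)/25500 = 0.1569.
Squared: 0.4187; 0.2599; 0.2215; 0.0246.
Sum = 0.924644; P₂ = 0.924644 / 10 = 0.092.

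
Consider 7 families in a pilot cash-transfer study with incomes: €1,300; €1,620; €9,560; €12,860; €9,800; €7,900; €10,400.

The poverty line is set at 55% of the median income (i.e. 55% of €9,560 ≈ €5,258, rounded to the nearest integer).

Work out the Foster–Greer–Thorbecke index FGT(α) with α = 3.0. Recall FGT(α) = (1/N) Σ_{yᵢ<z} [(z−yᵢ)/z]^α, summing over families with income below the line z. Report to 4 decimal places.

0.1083

Poor units: €1,300, €1,620 (q = 2 of N = 7).
Shortfall ratios: (5258−1300)/5258 = 0.7528; (5258−1620)/5258 = 0.6919.
Raised to α = 3.0: 0.42655; 0.33123.
Sum = 0.757773; FGT(3.0) = 0.757773 / 7 = 0.1083.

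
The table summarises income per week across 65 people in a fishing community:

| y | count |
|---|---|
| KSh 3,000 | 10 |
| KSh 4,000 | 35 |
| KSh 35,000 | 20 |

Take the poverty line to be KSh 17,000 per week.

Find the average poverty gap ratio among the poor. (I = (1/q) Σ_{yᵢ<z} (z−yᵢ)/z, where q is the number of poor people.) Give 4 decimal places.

0.7778

Poor units: 10×KSh 3,000, 35×KSh 4,000 (q = 45 of N = 65).
Relative gaps: 0.8235 (×10), 0.7647 (×35); sum = 35.000000.
I averages over the q = 45 poor units only: 35.000000 / 45 = 0.7778.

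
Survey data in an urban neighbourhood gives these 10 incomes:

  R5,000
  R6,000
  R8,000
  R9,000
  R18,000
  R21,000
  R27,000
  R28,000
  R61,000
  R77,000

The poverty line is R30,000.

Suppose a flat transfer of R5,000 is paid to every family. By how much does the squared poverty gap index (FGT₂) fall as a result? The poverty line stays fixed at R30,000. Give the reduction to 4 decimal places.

0.1103

Before: below the line — R5,000, R6,000, R8,000, R9,000, R18,000, R21,000, R27,000, R28,000; squared poverty gap index (FGT₂) = 0.262667.
After the R5,000 transfer: below the line — R10,000, R11,000, R13,000, R14,000, R23,000, R26,000; squared poverty gap index (FGT₂) = 0.152333.
Reduction = 0.262667 − 0.152333 = 0.1103.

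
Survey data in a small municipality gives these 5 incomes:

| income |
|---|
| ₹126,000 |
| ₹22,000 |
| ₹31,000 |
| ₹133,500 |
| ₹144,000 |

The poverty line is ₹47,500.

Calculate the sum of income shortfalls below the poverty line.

₹42,000

Incomes under z: ₹22,000, ₹31,000 (q = 2 of N = 5).
Individual gaps: 47500−22000 = 25500; 47500−31000 = 16500.
Aggregate gap = ₹42,000.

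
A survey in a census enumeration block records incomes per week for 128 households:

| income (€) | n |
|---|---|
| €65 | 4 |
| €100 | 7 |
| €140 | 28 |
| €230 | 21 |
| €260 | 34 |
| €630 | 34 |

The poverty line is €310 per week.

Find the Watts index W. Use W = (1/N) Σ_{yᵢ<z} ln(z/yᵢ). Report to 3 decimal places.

Below the line: 4×€65, 7×€100, 28×€140, 21×€230, 34×€260 (q = 94 of N = 128).
ln(z/y) terms: ln(310/65) = 1.5622 (×4); ln(310/100) = 1.1314 (×7); ln(310/140) = 0.7949 (×28); ln(310/230) = 0.2985 (×21); ln(310/260) = 0.1759 (×34).
W = 48.675227 / 128 = 0.380.

0.380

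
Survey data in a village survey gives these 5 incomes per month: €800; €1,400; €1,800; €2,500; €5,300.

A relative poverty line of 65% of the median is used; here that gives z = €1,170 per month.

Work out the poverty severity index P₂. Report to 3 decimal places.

0.020

Incomes under z: €800 (q = 1 of N = 5).
Gap ratios (z−y)/z: (1170−800)/1170 = 0.3162.
Squared: 0.1000.
Sum = 0.100007; P₂ = 0.100007 / 5 = 0.020.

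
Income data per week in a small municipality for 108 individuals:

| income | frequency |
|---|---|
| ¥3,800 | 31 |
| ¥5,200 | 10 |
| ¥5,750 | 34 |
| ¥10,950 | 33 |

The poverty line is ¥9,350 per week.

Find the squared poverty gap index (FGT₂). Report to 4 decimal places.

0.1660

Below z: 31×¥3,800, 10×¥5,200, 34×¥5,750 (q = 75 of N = 108).
Relative gaps: (9350−3800)/9350 = 0.5936 (×31); (9350−5200)/9350 = 0.4439 (×10); (9350−5750)/9350 = 0.3850 (×34).
Squared: 0.3523 (×31); 0.1970 (×10); 0.1482 (×34).
Sum = 17.932941; P₂ = 17.932941 / 108 = 0.1660.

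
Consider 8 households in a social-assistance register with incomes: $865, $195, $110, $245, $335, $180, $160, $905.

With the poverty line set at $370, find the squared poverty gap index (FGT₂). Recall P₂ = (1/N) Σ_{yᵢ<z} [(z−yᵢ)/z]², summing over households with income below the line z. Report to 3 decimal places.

Incomes under z: $110, $160, $180, $195, $245, $335 (q = 6 of N = 8).
Relative gaps: (370−110)/370 = 0.7027; (370−160)/370 = 0.5676; (370−180)/370 = 0.5135; (370−195)/370 = 0.4730; (370−245)/370 = 0.3378; (370−335)/370 = 0.0946.
Squared: 0.4938; 0.3221; 0.2637; 0.2237; 0.1141; 0.0089.
Sum = 1.426406; P₂ = 1.426406 / 8 = 0.178.

0.178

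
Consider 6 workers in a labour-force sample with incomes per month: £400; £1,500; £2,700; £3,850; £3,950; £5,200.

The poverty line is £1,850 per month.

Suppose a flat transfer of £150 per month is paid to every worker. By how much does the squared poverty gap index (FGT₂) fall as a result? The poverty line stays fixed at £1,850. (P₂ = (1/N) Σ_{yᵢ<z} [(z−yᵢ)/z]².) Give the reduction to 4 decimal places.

Before: below the line — £400, £1,500; squared poverty gap index (FGT₂) = 0.108352.
After the £150 transfer: below the line — £550, £1,650; squared poverty gap index (FGT₂) = 0.084246.
Reduction = 0.108352 − 0.084246 = 0.0241.

0.0241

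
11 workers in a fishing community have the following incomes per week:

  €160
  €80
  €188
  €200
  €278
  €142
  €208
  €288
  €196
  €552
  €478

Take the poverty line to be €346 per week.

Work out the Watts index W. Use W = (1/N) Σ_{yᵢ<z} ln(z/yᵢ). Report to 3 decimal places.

0.524

Below the line: €80, €142, €160, €188, €196, €200, €208, €278, €288 (q = 9 of N = 11).
Log gaps: ln(346/80) = 1.4644; ln(346/142) = 0.8906; ln(346/160) = 0.7713; ln(346/188) = 0.6100; ln(346/196) = 0.5683; ln(346/200) = 0.5481; ln(346/208) = 0.5089; ln(346/278) = 0.2188; ln(346/288) = 0.1835.
W = 5.763928 / 11 = 0.524.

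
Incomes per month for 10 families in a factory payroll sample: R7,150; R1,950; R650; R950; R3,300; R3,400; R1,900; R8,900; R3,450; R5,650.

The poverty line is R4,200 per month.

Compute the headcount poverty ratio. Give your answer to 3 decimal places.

7 of the 10 families have income below R4,200.
H = 7/10 = 0.700.

0.700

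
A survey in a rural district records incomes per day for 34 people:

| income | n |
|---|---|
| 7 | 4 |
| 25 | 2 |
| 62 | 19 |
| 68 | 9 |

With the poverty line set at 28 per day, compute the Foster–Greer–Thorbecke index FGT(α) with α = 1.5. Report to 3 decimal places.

0.078

Below z: 4×7, 2×25 (q = 6 of N = 34).
Gap ratios (z−y)/z: (28−7)/28 = 0.7500 (×4); (28−25)/28 = 0.1071 (×2).
Raised to α = 1.5: 0.64952 (×4); 0.03507 (×2).
Sum = 2.668218; FGT(1.5) = 2.668218 / 34 = 0.078.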